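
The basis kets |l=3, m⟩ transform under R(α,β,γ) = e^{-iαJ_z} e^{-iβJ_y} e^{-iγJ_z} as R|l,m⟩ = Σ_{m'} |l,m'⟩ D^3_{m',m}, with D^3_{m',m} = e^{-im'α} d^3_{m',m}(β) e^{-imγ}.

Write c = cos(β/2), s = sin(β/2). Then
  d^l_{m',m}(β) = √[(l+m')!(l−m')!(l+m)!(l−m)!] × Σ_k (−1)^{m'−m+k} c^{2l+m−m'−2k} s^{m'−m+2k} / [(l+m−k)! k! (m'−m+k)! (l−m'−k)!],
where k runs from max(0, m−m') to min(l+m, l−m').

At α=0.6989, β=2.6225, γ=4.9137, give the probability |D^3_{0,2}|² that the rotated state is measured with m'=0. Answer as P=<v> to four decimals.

P=0.0856

Split into d^3_{0,2}(β=2.6225) × two z-phases.
c=cos(2.622500/2)=0.256642, s=sin(2.622500/2)=0.966507; N=√[6·6·120·1]=65.726707
Admissible k: 2..3 (factorial args all ≥0)
  k=2: (−1)^0·65.7267/(12)·0.2566^4·0.9665^2 = +0.022196
  k=3: (−1)^1·65.7267/(12)·0.2566^2·0.9665^4 = -0.314801
d^3_{0,2}(2.6225) = +0.022196 -0.314801 = -0.292604
|D^3_{0,2}|² = |d^3_{0,2}(β)|² = (-0.292604)² = 0.085617 (the z-rotation phases have unit modulus)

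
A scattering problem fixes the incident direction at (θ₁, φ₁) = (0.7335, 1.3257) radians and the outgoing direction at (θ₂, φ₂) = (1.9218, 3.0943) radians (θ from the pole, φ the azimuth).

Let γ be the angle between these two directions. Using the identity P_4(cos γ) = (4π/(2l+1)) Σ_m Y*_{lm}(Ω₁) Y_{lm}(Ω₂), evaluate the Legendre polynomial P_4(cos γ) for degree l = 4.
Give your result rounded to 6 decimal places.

-0.073306

Expand P_4 via completeness: Σ_{m} conj(Y_{4,m}) at Ω₁ times Y_{4,m} at Ω₂ —
  m=-4: Y*=(0.049488, -0.073846)  Y=(0.337942, 0.064702)  product (0.021502, -0.021754)
  m=-3: Y*=(-0.187145, -0.206907)  Y=(0.352775, 0.050389)  product (-0.055594, -0.082422)
  m=-2: Y*=(-0.378658, 0.202065)  Y=(-0.050631, -0.004803)  product (0.020142, -0.008412)
  m=-1: Y*=(0.049246, 0.196887)  Y=(-0.331462, -0.015687)  product (-0.013235, -0.066033)
  m=+0: Y*=(-0.306465, -0.000000)  Y=(-0.006091, 0.000000)  product (0.001867, 0.000000)
  m=+1: Y*=(-0.049246, 0.196887)  Y=(0.331462, -0.015687)  product (-0.013235, 0.066033)
  m=+2: Y*=(-0.378658, -0.202065)  Y=(-0.050631, 0.004803)  product (0.020142, 0.008412)
  m=+3: Y*=(0.187145, -0.206907)  Y=(-0.352775, 0.050389)  product (-0.055594, 0.082422)
  m=+4: Y*=(0.049488, 0.073846)  Y=(0.337942, -0.064702)  product (0.021502, 0.021754)
Total Σ_m = (-0.052501, -0.000000). Multiply by 1.396263: (-0.073306, -0.000000). P_4(cos γ) = -0.073306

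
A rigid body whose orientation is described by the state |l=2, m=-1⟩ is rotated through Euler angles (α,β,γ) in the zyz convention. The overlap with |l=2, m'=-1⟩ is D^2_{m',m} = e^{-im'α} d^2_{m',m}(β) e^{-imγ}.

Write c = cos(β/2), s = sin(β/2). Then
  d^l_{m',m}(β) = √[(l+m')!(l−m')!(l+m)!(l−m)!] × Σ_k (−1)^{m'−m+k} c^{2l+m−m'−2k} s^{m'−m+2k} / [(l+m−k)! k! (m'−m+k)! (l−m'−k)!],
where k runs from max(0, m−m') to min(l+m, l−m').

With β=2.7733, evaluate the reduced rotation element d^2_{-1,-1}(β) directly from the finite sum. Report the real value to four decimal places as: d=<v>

d^2_{-1,-1}(β=2.7733) via the finite sum:
With c≡cos(β/2)=0.183107 and s≡sin(β/2)=0.983093, N=[1·6·1·6]^{1/2}=6.000000
k∈{0,1} keeps every argument non-negative
  k=0: (−1)^0·6.0000/(6)·0.1831^4·0.9831^0 = +0.001124
  k=1: (−1)^1·6.0000/(2)·0.1831^2·0.9831^2 = -0.097212
d^2_{-1,-1}(2.7733) = +0.001124 -0.097212 = -0.096088

d=-0.0961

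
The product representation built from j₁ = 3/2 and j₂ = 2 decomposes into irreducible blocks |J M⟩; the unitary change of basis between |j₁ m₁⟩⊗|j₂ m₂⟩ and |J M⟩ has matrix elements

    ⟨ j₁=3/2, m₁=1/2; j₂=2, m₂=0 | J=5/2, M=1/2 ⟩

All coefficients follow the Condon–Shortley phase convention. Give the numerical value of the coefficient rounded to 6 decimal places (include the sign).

+√(3/35) ≈ +0.292770

triangle: 1!×2!×3!/7! = 12/5040
(j±m)!: 2!×1!×2!×2!×3!×2! = 96
prefactor² = (2J+1)×Δ×N² = 48/35
  k=0: +1/(0!×1!×1!×2!×1!×1!) = 1/2
  k=1: −1/(1!×0!×0!×1!×2!×2!) = -1/4
Σ = 1/4  ⇒  CG² = 48/35×(1/4)² = 3/35
CG = +√(3/35) = +0.292770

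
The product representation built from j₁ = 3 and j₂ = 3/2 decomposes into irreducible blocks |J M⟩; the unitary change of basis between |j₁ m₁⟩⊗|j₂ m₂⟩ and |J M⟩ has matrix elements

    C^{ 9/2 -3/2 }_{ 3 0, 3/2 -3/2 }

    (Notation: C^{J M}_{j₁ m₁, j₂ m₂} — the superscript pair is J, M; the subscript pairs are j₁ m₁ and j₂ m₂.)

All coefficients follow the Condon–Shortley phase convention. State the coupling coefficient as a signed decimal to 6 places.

triangle: 0!·6!·3!/10! = 4320/3628800
(j±m)!: 3!·3!·0!·3!·3!·6! = 933120
prefactor² = (2J+1)·Δ·N² = 77760/7
  k=0: +1/(0!·0!·3!·0!·3!·3!) = 1/216
Σ = 1/216  ⇒  CG² = 77760/7·(1/216)² = 5/21
CG = +√(5/21) = +0.487950

+0.487950  (= +√(5/21))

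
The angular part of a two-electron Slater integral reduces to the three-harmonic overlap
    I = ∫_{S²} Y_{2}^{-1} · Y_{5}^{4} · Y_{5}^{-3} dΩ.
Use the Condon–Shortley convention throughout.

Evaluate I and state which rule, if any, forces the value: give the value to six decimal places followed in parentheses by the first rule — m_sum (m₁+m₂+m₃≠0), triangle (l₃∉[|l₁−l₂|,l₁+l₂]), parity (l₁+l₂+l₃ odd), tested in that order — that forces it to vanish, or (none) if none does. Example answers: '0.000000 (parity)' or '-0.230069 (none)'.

Rules hold: Σm=0, L=12 even, 3≤5≤7.
N = 5·11·11 = 605
Δ = 2!·2!·8!/13! = 1/38610
Racah Σ t=0..2: t=0:+1/2880 t=1:−1/576 t=2:+1/2880 = -1/960
⇒ 3j(2 5 5; 0 0 0)² = 10/429, sgn +1
Racah Σ t=1..2: t=1:−1/80640 t=2:+1/10080 = 1/11520
⇒ 3j(2 5 5; -1 4 -3)² = 49/1430, sgn +1
4πI² = N·(3j₀)²·(3jₘ)² = 245/507
I = +1·√(0.483235/4π) = 0.19609844
No selection rule forces the value: the integral is nonzero (none).

0.196098 (none)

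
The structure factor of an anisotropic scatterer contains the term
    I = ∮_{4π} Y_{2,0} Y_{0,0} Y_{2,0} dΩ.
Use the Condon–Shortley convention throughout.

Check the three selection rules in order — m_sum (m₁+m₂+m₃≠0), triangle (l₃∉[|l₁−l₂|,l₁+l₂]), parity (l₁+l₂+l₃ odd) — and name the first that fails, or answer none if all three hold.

azimuthal sum: 0 + 0 + 0 = 0  ✓
2 ≤ 2 ≤ 2 (triangle on l)  ✓
L = 2 + 0 + 2 = 4 (even)  ✓

none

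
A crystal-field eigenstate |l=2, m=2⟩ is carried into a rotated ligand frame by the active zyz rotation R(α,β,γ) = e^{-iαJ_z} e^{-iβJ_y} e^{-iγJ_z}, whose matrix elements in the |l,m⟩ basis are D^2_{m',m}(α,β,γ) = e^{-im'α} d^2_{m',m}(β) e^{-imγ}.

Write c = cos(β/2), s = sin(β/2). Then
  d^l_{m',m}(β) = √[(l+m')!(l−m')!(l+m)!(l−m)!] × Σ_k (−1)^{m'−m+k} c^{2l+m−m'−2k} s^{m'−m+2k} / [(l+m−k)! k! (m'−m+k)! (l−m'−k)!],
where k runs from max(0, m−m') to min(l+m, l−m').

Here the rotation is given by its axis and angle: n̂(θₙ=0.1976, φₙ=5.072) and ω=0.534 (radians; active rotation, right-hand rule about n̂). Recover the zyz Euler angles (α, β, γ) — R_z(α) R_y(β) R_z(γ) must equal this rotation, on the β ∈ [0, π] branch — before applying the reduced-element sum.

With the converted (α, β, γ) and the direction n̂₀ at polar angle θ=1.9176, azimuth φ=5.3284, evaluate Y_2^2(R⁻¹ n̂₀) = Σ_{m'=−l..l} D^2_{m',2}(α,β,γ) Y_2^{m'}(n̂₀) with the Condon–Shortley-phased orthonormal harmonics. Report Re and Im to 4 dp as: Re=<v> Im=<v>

Axis–angle → zyz. n̂ = (sinθₙcosφₙ, sinθₙsinφₙ, cosθₙ) = (+0.069086, -0.183759, +0.980541), ω = 0.5340.
R = I cosω + sinω [n̂]ₓ + (1−cosω) n̂n̂ᵀ gives
  R = [+0.861443, -0.500843, -0.084099; +0.497309, +0.865479, -0.060249; +0.102961, +0.010078, +0.994634]
β = atan2(√(R₁₃²+R₂₃²), R₃₃) = 0.103638; α = atan2(R₂₃, R₁₃) mod 2π = 3.763245; γ = atan2(R₃₂, −R₃₁) mod 2π = 3.044023
Need the full column D^2_{m',2} for m'=−2..2 at α=3.7632, β=0.1036, γ=3.0440.
cos(β/2)=0.998658, sin(β/2)=0.051796
d^2_{-2,2}: single k=4 term ⇒ +0.000007;  D = +0.000001+0.000007i
d^2_{-1,2}: single k=3 term ⇒ +0.000278;  D = -0.000190-0.000202i
d^2_{0,2}: single k=2 term ⇒ +0.006554;  D = +0.006430+0.001271i
d^2_{1,2}: single k=1 term ⇒ +0.103175;  D = -0.093932+0.042683i
d^2_{2,2}: single k=0 term ⇒ +0.994642;  D = +0.496488-0.861865i
Y_2^{m'}(θ=1.9176,φ=5.3284) and Σ D·Y over m':
  (+0.0000+0.0000i)·(-0.1135+0.3222i)  (-0.0002-0.0002i)·(-0.1427-0.2016i)  (+0.0064+0.0013i)·(-0.2061+0.0000i)  (-0.0939+0.0427i)·(+0.1427-0.2016i)  (+0.4965-0.8619i)·(-0.1135-0.3222i)
Y_2^2(R⁻¹ n̂) = -0.340231-0.037299i

Re=-0.3402 Im=-0.0373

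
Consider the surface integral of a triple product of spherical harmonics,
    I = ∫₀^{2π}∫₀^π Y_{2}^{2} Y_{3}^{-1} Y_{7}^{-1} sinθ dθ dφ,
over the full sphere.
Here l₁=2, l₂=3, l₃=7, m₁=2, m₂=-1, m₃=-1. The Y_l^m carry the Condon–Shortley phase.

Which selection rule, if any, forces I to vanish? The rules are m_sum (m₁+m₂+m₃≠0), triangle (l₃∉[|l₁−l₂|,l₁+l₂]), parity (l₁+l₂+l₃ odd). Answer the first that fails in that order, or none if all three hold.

triangle

azimuthal sum: 2 − 1 − 1 = 0  ✓
l₃ must lie in [1,5]; have l₃=7  ✗
L = 2 + 3 + 7 = 12 (even)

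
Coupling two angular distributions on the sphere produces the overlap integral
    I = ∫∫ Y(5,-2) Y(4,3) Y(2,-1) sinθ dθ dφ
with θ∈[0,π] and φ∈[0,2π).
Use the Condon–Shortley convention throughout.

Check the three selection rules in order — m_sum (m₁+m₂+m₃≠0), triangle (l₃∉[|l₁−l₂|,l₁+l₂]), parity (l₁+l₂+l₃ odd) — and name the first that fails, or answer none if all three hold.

m₁+m₂+m₃ = -2 + 3 − 1 = 0  ✓
triangle: |5−4|=1 ≤ l₃=2 ≤ 5+4=9  ✓
parity: l₁+l₂+l₃ = 11 is odd  ✗

parity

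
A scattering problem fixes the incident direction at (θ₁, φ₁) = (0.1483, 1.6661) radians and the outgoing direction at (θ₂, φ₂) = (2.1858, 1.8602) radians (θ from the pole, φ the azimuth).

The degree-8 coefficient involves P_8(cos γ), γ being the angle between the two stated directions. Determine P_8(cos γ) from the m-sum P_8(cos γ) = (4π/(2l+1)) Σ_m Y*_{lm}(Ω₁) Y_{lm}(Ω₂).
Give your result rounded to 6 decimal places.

Expand P_8 via completeness: Σ_{m} conj(Y_{8,m}) at Ω₁ times Y_{8,m} at Ω₂ —
  m=-8: Y*=+0.000000+0.000000i  Y=-0.069170-0.075083i  product +0.000000-0.000000i
  m=-7: Y*=+0.000002-0.000002i  Y=-0.259105+0.126773i  product -0.000000+0.000001i
  m=-6: Y*=-0.000045-0.000029i  Y=+0.073577+0.440165i  product +0.000009-0.000022i
  m=-5: Y*=-0.000303+0.000587i  Y=+0.337327+0.041968i  product -0.000127+0.000185i
  m=-4: Y*=+0.005652+0.002265i  Y=-0.027337+0.062353i  product -0.000296+0.000290i
  m=-3: Y*=+0.011698-0.039792i  Y=+0.279418+0.236588i  product +0.012683-0.008351i
  m=-2: Y*=-0.195624-0.037746i  Y=+0.105557-0.068978i  product -0.023253+0.009509i
  m=-1: Y*=-0.056839+0.594589i  Y=+0.089303+0.299912i  product -0.183401+0.036052i
  m=+0: Y*=+0.745909-0.000000i  Y=+0.176434+0.000000i  product +0.131604+0.000000i
  m=+1: Y*=+0.056839+0.594589i  Y=-0.089303+0.299912i  product -0.183401-0.036052i
  m=+2: Y*=-0.195624+0.037746i  Y=+0.105557+0.068978i  product -0.023253-0.009509i
  m=+3: Y*=-0.011698-0.039792i  Y=-0.279418+0.236588i  product +0.012683+0.008351i
  m=+4: Y*=+0.005652-0.002265i  Y=-0.027337-0.062353i  product -0.000296-0.000290i
  m=+5: Y*=+0.000303+0.000587i  Y=-0.337327+0.041968i  product -0.000127-0.000185i
  m=+6: Y*=-0.000045+0.000029i  Y=+0.073577-0.440165i  product +0.000009+0.000022i
  m=+7: Y*=-0.000002-0.000002i  Y=+0.259105+0.126773i  product -0.000000-0.000001i
  m=+8: Y*=+0.000000-0.000000i  Y=-0.069170+0.075083i  product +0.000000+0.000000i
Total Σ_m = -0.257165+0.000000i. Multiply by 0.739198: -0.190096+0.000000i. P_8(cos γ) = -0.190096

-0.190096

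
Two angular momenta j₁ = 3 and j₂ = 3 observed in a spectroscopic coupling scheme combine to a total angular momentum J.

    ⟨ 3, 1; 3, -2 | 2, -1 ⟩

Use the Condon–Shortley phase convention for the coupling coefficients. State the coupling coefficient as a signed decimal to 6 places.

−√(5/28) ≈ -0.422577

j₁+j₂−J=4  J+j₁−j₂=2  J−j₁+j₂=2  j₁+j₂+J+1=9
(j₁±m₁, j₂±m₂, J±M) = (4,2,1,5,1,3)
P² = 320/7
sum k=0..1:
  [0] +1/48 = 1/48
  [1] −1/12 = -1/12
S = -1/16
C² = P²·S² = 5/28 ; C = -0.422577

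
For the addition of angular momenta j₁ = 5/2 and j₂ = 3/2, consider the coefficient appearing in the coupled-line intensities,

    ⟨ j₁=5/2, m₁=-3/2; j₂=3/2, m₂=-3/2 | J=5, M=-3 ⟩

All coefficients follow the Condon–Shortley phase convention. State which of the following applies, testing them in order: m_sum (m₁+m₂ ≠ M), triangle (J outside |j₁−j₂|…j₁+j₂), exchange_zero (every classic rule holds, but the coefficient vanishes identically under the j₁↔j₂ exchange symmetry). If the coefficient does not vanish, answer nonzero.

m-sum: m₁+m₂ = -3/2+(-3/2) = -3, M = -3  ✓
triangle: need |j₁−j₂| ≤ J ≤ j₁+j₂, i.e. J ∈ [1, 4]; J = 5 is outside ✗ ⇒ coefficient is 0

triangle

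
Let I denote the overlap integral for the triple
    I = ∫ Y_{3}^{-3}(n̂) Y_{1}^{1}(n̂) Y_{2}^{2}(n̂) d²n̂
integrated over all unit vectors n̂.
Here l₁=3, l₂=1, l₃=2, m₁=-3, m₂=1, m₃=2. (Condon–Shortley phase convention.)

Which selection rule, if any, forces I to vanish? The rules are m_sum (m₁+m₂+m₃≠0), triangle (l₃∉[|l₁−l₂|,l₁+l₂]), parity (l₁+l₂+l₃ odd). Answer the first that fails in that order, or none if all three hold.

none

m₁+m₂+m₃ = -3 + 1 + 2 = 0  ✓
triangle: |3−1|=2 ≤ l₃=2 ≤ 3+1=4  ✓
parity: l₁+l₂+l₃ = 6 is even  ✓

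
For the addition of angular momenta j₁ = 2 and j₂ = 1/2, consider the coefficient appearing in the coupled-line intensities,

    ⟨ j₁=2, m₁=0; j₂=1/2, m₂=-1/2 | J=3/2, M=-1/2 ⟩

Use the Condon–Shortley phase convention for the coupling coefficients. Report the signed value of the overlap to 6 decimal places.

√[4·1!3!0!/5! · 2!2!0!1!1!2!] = √(8/5)
  +(−1)^0/∏(0,1,2,0,1,0)! = 1/2  (running 1/2)
⟨..|..⟩ = √(8/5)·(1/2) = +0.632456

+√(2/5) = +0.632456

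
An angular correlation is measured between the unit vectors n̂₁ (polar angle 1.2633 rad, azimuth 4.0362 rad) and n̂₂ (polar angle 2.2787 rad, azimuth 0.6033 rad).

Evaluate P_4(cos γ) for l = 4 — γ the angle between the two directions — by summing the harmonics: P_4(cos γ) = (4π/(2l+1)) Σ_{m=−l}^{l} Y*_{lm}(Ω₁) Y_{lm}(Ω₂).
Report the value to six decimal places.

Expand P_4 via completeness: Σ_{m} conj(Y_{4,m}) at Ω₁ times Y_{4,m} at Ω₂ —
  term(m=-4) = (0.021240, 0.049468)   from Y*(Ω₁)=(-0.330874, -0.154492), Y(Ω₂)=(-0.110016, -0.098137)
  term(m=-3) = (0.075132, 0.089768)   from Y*(Ω₁)=(0.294228, -0.144959), Y(Ω₂)=(0.084524, 0.346739)
  term(m=-2) = (-0.034442, -0.022694)   from Y*(Ω₁)=(0.023620, -0.106418), Y(Ω₂)=(0.134780, -0.353566)
  term(m=-1) = (0.002904, 0.000871)   from Y*(Ω₁)=(0.201456, 0.251074), Y(Ω₂)=(0.007754, -0.005343)
  term(m=+0) = (-0.020919, 0.000000)   from Y*(Ω₁)=(0.057696, -0.000000), Y(Ω₂)=(-0.362571, 0.000000)
  term(m=+1) = (0.002904, -0.000871)   from Y*(Ω₁)=(-0.201456, 0.251074), Y(Ω₂)=(-0.007754, -0.005343)
  term(m=+2) = (-0.034442, 0.022694)   from Y*(Ω₁)=(0.023620, 0.106418), Y(Ω₂)=(0.134780, 0.353566)
  term(m=+3) = (0.075132, -0.089768)   from Y*(Ω₁)=(-0.294228, -0.144959), Y(Ω₂)=(-0.084524, 0.346739)
  term(m=+4) = (0.021240, -0.049468)   from Y*(Ω₁)=(-0.330874, 0.154492), Y(Ω₂)=(-0.110016, 0.098137)
Accumulated sum (0.108748, 0.000000); after 4π/(2l+1) scaling, (0.151841, 0.000000) ⇒ P_4 = 0.151841

0.151841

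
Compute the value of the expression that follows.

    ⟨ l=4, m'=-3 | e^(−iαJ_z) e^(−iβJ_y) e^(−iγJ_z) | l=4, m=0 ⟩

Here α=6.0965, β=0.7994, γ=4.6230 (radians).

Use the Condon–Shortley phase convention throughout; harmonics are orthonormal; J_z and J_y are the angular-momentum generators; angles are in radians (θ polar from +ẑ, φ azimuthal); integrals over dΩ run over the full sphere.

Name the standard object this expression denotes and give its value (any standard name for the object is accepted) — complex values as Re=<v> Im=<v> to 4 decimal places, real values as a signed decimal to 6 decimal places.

This is a Wigner D-matrix element — the rotation-matrix element ⟨l m'| R(α,β,γ) |l m⟩ in the angular-momentum basis.
D^4_{-3,0}(6.0965,0.7994,4.6230) = e^{-i·-3·6.0965}·d^4_{-3,0}(0.7994)·e^{-i·0·4.6230}. Compute d first:
With c≡cos(β/2)=0.921178 and s≡sin(β/2)=0.389142, N=[1·5040·24·24]^{1/2}=1703.830978
k: max(0,(0)−(-3))=3 … min(4+(0),4−(-3))=4
  k=3: (−1)^0·1703.8310/(144)·0.9212^5·0.3891^3 = +0.462493
  k=4: (−1)^1·1703.8310/(144)·0.9212^3·0.3891^5 = -0.082534
d^4_{-3,0}(0.7994) = +0.462493 -0.082534 = +0.379959
Attach z-rotation phases: D = e^{-i(-3)(6.0965)}·(+0.379959)·e^{-i(0)(4.6230)} = +0.321911-0.201847i

Wigner D-matrix element, Re=0.3219 Im=-0.2018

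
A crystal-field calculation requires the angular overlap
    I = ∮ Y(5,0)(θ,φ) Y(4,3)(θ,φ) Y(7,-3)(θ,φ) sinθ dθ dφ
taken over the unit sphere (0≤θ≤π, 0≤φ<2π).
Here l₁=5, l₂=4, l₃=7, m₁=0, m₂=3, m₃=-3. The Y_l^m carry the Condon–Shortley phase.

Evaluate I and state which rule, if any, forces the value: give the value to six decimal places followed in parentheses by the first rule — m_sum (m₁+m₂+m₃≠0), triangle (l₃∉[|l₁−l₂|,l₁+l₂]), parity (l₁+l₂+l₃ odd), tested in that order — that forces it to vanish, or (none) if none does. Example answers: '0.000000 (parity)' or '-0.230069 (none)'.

0.133348 (none)

Checks pass: Σm=0; 16 even; l₃=7∈[1,9].
(2·5+1)(2·4+1)(2·7+1) = 1485
Δ: 2! 8! 6! / 17! → 1/6126120
sum: t=0:+1/69120 t=1:−1/20736 t=2:+1/69120 = -1/51840
3j²(5 4 7; 0 0 0) = Δ·Π!·Σ² = 280/21879  (sign +1)
sum: t=1:−1/414720 t=2:+1/172800 = 7/2073600
3j²(5 4 7; 0 3 -3) = Δ·Π!·Σ² = 343/29172  (sign +1)
combine: 4πI² = 1485·280/21879·343/29172 = 120050/537251
take √, sign +1: I = 0.13334832
No selection rule forces the value: the integral is nonzero (none).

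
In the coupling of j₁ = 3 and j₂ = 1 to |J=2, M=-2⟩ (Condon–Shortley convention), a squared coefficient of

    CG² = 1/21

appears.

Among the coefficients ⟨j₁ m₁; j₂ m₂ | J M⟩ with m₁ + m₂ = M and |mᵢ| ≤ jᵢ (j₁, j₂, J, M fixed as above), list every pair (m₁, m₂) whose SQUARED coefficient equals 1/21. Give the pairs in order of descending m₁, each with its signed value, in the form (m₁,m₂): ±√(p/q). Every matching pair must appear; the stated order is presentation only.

(-1,-1): +√(1/21)

Admissible pairs with m₁+m₂ = M = -2: (-3,1), (-2,0), (-1,-1)
  (m₁,m₂)=(-1,-1): CG² = 1/21, CG = +√(1/21)   ← matches the target
  (m₁,m₂)=(-2,0): CG² = 5/21, CG = −√(5/21)
  (m₁,m₂)=(-3,1): CG² = 5/7, CG = +√(5/7)
Pairs with CG² = 1/21: (-1,-1): +√(1/21)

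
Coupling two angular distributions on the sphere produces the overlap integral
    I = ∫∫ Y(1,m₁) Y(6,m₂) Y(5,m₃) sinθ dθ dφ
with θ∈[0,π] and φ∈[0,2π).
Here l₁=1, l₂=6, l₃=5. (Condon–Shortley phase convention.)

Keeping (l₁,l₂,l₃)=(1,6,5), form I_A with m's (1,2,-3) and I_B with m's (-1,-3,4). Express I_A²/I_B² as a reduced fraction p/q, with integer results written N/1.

Same 1,6,5: normalisation and zero-m 3j drop out of the ratio.
A: Δ: 2! 0! 10! / 13! → 1/858; sum: t=0:+1/161280 = 1/161280; 3j²(1 6 5; 1 2 -3) = Δ·Π!·Σ² = 1/143  (sign +1)
B: Δ: 2! 0! 10! / 13! → 1/858; sum: t=2:+1/725760 = 1/725760; 3j²(1 6 5; -1 -3 4) = Δ·Π!·Σ² = 1/286  (sign -1)
I_A²/I_B² = (1/143)/(1/286) = 2/1

2/1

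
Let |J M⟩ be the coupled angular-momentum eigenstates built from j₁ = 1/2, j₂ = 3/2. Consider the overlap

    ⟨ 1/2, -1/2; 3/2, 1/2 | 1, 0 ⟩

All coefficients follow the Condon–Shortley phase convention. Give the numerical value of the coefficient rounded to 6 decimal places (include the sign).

triangle: 1!*0!*2!/4! = 2/24
(j±m)!: 0!*1!*2!*1!*1!*1! = 2
prefactor² = (2J+1)*Δ*N² = 1/2
  k=1: −1/(1!*0!*0!*1!*0!*1!) = -1
Σ = -1  ⇒  CG² = 1/2*(-1)² = 1/2
CG = −√(1/2) = -0.707107

-0.707107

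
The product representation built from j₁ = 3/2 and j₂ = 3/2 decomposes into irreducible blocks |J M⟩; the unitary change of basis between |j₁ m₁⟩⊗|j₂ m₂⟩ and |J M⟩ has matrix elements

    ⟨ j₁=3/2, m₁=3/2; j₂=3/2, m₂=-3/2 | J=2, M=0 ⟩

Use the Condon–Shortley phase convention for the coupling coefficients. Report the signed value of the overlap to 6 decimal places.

+√(1/4) ≈ +0.500000

√[5·1!2!2!/6! · 3!0!0!3!2!2!] = √(4)
  +(−1)^0/∏(0,1,0,0,2,2)! = 1/4  (running 1/4)
⟨..|..⟩ = √(4)·(1/4) = +0.500000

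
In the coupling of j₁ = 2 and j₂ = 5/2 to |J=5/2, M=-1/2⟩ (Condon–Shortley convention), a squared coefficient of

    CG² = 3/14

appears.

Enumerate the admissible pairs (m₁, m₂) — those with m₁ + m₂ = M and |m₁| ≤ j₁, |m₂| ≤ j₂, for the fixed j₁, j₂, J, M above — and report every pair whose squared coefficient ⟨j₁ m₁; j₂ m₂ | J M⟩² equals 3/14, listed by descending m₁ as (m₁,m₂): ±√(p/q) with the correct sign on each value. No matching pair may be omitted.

Admissible pairs with m₁+m₂ = M = -1/2: (-2,3/2), (-1,1/2), (0,-1/2), (1,-3/2), (2,-5/2)
  (m₁,m₂)=(2,-5/2): CG² = 3/14, CG = +√(3/14)   ← matches the target
  (m₁,m₂)=(1,-3/2): CG² = 6/35, CG = +√(6/35)
  (m₁,m₂)=(0,-1/2): CG² = 8/35, CG = −√(8/35)
  (m₁,m₂)=(-1,1/2): CG² = 0/1, CG = 0
  (m₁,m₂)=(-2,3/2): CG² = 27/70, CG = +√(27/70)
Pairs with CG² = 3/14: (2,-5/2): +√(3/14)

(2,-5/2): +√(3/14)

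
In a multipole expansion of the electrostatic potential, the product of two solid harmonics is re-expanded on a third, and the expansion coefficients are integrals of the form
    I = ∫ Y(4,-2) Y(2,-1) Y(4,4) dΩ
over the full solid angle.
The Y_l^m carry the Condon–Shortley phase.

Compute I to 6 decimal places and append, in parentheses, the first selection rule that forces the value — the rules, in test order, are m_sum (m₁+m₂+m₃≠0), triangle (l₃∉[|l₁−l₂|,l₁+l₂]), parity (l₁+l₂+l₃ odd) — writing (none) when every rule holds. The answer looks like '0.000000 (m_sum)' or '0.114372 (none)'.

0.000000 (m_sum)

Σmᵢ = 1 ≠ 0, so the φ-integral vanishes; I = 0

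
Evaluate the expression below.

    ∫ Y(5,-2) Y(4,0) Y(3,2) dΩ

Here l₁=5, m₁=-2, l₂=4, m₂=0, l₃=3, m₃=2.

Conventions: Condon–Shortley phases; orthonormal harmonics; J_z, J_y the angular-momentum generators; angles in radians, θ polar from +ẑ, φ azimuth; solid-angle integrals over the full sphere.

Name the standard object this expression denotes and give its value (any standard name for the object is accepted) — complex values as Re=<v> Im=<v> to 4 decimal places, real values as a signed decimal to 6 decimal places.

Gaunt coefficient, -0.065427

This is a Gaunt coefficient — the integral of a triple product of spherical harmonics over the sphere.
Rules hold: Σm=0, L=12 even, 1≤3≤9.
N = 11·9·7 = 693
Δ = 6!·4!·2!/13! = 1/180180
Racah Σ t=2..4: t=2:+1/576 t=3:−1/144 t=4:+1/576 = -1/288
⇒ 3j(5 4 3; 0 0 0)² = 20/1001, sgn +1
Racah Σ t=3..4: t=3:−1/864 t=4:+1/576 = 1/1728
⇒ 3j(5 4 3; -2 0 2)² = 5/1287, sgn -1
4πI² = N·(3j₀)²·(3jₘ)² = 100/1859
I = -1·√(0.0537924/4π) = -0.06542675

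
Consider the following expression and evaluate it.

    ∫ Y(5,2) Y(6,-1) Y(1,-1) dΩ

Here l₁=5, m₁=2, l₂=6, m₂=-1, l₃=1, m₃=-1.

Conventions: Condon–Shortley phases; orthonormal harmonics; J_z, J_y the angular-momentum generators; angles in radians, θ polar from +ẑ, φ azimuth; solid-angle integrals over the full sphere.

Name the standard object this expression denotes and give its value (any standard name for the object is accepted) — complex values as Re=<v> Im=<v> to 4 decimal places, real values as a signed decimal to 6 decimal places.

This is a Gaunt coefficient — the integral of a triple product of spherical harmonics over the sphere.
Rules hold: Σm=0, L=12 even, 1≤1≤11.
N = 11·13·3 = 429
Δ = 10!·0!·2!/13! = 1/858
Racah Σ t=5..5: t=5:−1/14400 = -1/14400
⇒ 3j(5 6 1; 0 0 0)² = 6/143, sgn +1
Racah Σ t=3..3: t=3:−1/60480 = -1/60480
⇒ 3j(5 6 1; 2 -1 -1)² = 5/429, sgn -1
4πI² = N·(3j₀)²·(3jₘ)² = 30/143
I = -1·√(0.20979/4π) = -0.12920749

Gaunt coefficient, -0.129207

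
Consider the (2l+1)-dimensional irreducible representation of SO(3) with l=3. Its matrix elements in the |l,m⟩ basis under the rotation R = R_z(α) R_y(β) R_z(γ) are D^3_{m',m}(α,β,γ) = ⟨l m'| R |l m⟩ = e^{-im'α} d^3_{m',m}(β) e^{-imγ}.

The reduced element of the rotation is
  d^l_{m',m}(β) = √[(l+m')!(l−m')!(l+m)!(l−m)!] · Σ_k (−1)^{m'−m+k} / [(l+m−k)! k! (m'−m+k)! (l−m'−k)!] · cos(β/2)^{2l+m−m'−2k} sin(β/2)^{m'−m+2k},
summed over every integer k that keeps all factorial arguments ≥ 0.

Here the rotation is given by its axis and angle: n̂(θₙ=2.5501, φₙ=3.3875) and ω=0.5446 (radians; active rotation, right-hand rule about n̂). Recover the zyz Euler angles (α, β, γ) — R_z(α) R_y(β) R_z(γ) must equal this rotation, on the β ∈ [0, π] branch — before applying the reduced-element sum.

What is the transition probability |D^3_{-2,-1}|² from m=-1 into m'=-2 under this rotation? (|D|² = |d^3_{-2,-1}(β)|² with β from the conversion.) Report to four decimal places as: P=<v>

Axis–angle → zyz. n̂ = (sinθₙcosφₙ, sinθₙsinφₙ, cosθₙ) = (-0.540826, -0.135740, -0.830109), ω = 0.5446.
R = I cosω + sinω [n̂]ₓ + (1−cosω) n̂n̂ᵀ gives
  R = [+0.897648, +0.440680, -0.005377; -0.419440, +0.858000, +0.296490; +0.135271, -0.263888, +0.955021]
β = atan2(√(R₁₃²+R₂₃²), R₃₃) = 0.301066; α = atan2(R₂₃, R₁₃) mod 2π = 1.588930; γ = atan2(R₃₂, −R₃₁) mod 2π = 4.238708
First d^3_{-2,-1}(β=0.3011), then the phase factors e^{-i(-2)α} and e^{-i(-1)γ}:
c=cos(0.301066/2)=0.988691, s=sin(0.301066/2)=0.149965; N=√[1·120·2·24]=75.894664
k: max(0,(-1)−(-2))=1 … min(3+(-1),3−(-2))=2
  k=1: (−1)^0·75.8947/(24)·0.9887^5·0.1500^1 = +0.448017
  k=2: (−1)^1·75.8947/(12)·0.9887^3·0.1500^3 = -0.020615
d^3_{-2,-1}(0.3011) = +0.448017 -0.020615 = +0.427402
|D^3_{-2,-1}|² = |d^3_{-2,-1}(β)|² = (+0.427402)² = 0.182672 (the z-rotation phases have unit modulus)

P=0.1827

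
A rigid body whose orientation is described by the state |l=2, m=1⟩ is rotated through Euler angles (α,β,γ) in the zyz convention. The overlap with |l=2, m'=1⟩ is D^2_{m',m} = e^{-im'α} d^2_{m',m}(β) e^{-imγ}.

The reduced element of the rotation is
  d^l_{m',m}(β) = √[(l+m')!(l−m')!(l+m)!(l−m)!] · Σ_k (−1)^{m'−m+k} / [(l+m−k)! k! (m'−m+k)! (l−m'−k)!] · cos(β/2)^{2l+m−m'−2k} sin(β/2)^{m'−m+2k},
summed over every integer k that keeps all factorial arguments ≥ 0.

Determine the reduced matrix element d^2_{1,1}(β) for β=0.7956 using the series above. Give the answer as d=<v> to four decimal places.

d=0.3397

d^2_{1,1}(β=0.7956) via the finite sum:
Half-angle: c=0.921915, s=0.387391. N=√(6·1·6·1)=6.000000
k: max(0,(1)−(1))=0 … min(2+(1),2−(1))=1
  k=0: (−1)^0·6.0000/(6)·0.9219^4·0.3874^0 = +0.722378
  k=1: (−1)^1·6.0000/(2)·0.9219^2·0.3874^2 = -0.382651
d^2_{1,1}(0.7956) = +0.722378 -0.382651 = +0.339727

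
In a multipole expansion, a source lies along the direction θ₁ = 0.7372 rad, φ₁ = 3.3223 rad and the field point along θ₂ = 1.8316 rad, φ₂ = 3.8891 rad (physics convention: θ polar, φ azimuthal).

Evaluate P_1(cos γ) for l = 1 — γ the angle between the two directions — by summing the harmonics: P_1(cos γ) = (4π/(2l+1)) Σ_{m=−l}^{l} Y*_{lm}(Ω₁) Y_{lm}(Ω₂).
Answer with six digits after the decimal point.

Addition theorem: P_1(cos γ) = (4π/3) Σ_m Y*_{lm}(Ω₁) Y_{lm}(Ω₂), m = −1…1:
  [-1]  conj(Y_{1,-1})(Ω₁) = (-0.228466, -0.041741) ; Y_{1,-1}(Ω₂) = (-0.244812, 0.226929) ; Δ = (0.065403, -0.041627)
  [+0]  conj(Y_{1,0})(Ω₁) = (0.361739, -0.000000) ; Y_{1,0}(Ω₂) = (-0.125990, 0.000000) ; Δ = (-0.045575, 0.000000)
  [+1]  conj(Y_{1,1})(Ω₁) = (0.228466, -0.041741) ; Y_{1,1}(Ω₂) = (0.244812, 0.226929) ; Δ = (0.065403, 0.041627)
Σ over m = (0.085231, 0.000000); ×(4π/3) → (0.357016, 0.000000). Real part: 0.357016

0.357016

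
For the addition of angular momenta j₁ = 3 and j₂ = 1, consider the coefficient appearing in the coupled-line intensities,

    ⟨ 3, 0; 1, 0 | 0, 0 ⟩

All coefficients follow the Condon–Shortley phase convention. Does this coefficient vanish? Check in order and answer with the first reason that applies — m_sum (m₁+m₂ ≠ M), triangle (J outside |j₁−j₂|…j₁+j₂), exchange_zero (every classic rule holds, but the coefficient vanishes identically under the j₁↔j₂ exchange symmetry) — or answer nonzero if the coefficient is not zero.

triangle

m-sum: m₁+m₂ = 0+0 = 0, M = 0  ✓
triangle: need |j₁−j₂| ≤ J ≤ j₁+j₂, i.e. J ∈ [2, 4]; J = 0 is outside ✗ ⇒ coefficient is 0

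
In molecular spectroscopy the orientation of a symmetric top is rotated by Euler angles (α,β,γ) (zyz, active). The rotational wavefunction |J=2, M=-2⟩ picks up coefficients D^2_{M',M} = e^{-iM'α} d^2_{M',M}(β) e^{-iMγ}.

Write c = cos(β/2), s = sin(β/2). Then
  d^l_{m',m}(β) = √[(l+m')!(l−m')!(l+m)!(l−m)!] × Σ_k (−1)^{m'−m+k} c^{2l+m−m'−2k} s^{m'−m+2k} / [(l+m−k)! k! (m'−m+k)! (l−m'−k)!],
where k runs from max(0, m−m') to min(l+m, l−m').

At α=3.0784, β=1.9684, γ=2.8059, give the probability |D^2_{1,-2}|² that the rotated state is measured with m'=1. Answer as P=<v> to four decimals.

P=0.4090

D^2_{1,-2}(3.0784,1.9684,2.8059) = e^{-i·1·3.0784}·d^2_{1,-2}(1.9684)·e^{-i·-2·2.8059}. Compute d first:
Half-angle: c=0.553530, s=0.832830. N=√(6·1·1·24)=12.000000
k∈{0} keeps every argument non-negative
  k=0: (−1)^3·12.0000/(6)·0.5535^1·0.8328^3 = -0.639498
d^2_{1,-2}(1.9684) = -0.639498
|D^2_{1,-2}|² = |d^2_{1,-2}(β)|² = (-0.639498)² = 0.408958 (the z-rotation phases have unit modulus)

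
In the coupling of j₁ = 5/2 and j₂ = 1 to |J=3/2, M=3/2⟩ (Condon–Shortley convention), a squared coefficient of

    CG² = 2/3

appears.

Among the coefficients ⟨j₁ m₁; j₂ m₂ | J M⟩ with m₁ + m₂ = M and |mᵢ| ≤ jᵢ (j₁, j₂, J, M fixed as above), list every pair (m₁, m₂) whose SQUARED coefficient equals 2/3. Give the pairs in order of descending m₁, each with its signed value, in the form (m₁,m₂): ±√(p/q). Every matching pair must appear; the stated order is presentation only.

Admissible pairs with m₁+m₂ = M = 3/2: (1/2,1), (3/2,0), (5/2,-1)
  (m₁,m₂)=(5/2,-1): CG² = 2/3, CG = +√(2/3)   ← matches the target
  (m₁,m₂)=(3/2,0): CG² = 4/15, CG = −√(4/15)
  (m₁,m₂)=(1/2,1): CG² = 1/15, CG = +√(1/15)
Pairs with CG² = 2/3: (5/2,-1): +√(2/3)

(5/2,-1): +√(2/3)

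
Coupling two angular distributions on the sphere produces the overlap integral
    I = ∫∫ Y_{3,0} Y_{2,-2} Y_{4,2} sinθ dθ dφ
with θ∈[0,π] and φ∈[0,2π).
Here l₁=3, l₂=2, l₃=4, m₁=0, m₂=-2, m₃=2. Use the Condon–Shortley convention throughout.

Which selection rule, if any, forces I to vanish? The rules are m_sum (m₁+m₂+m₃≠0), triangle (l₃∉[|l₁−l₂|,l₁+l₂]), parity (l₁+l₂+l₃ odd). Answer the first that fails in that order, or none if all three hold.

Σmᵢ = 0  ✓
l₃∈[|l₁−l₂|,l₁+l₂]=[1,5], have l₃=4  ✓
Σlᵢ = 9 ⇒ odd  ✗

parity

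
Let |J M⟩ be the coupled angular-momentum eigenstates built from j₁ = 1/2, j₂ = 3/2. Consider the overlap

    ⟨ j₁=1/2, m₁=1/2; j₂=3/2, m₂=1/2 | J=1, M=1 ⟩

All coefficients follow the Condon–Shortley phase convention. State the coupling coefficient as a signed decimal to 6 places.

+0.500000

j₁+j₂−J=1  J+j₁−j₂=0  J−j₁+j₂=2  j₁+j₂+J+1=4
(j₁±m₁, j₂±m₂, J±M) = (1,0,2,1,2,0)
P² = 1
sum k=0..0:
  [0] +1/2 = 1/2
S = 1/2
C² = P²·S² = 1/4 ; C = +0.500000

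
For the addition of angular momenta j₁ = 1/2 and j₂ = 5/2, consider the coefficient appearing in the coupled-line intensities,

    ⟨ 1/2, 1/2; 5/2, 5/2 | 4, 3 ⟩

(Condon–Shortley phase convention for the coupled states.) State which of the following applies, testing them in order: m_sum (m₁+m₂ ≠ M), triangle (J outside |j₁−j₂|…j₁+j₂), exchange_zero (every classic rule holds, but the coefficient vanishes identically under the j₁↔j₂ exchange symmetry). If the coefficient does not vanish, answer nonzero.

triangle

m-sum: m₁+m₂ = 1/2+5/2 = 3, M = 3  ✓
triangle: need |j₁−j₂| ≤ J ≤ j₁+j₂, i.e. J ∈ [2, 3]; J = 4 is outside ✗ ⇒ coefficient is 0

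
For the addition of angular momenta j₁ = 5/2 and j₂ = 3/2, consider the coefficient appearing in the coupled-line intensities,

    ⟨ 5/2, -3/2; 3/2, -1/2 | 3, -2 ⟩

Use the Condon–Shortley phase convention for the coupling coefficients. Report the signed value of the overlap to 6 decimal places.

triangle: 1!·4!·2!/8! = 48/40320
(j±m)!: 1!·4!·1!·2!·1!·5! = 5760
prefactor² = (2J+1)·Δ·N² = 48
  k=0: +1/(0!·1!·4!·1!·0!·1!) = 1/24
  k=1: −1/(1!·0!·3!·0!·1!·2!) = -1/12
Σ = -1/24  ⇒  CG² = 48·(-1/24)² = 1/12
CG = −√(1/12) = -0.288675

−√(1/12) ≈ -0.288675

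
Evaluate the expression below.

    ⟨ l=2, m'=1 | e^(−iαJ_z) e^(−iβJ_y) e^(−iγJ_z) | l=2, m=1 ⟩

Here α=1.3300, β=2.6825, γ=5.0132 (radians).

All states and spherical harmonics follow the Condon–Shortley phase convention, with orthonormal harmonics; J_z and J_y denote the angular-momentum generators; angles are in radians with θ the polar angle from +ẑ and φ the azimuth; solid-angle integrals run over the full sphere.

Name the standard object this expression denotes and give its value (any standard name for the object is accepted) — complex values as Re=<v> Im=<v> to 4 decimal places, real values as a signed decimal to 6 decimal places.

This is a Wigner D-matrix element — the rotation-matrix element ⟨l m'| R(α,β,γ) |l m⟩ in the angular-momentum basis.
First d^2_{1,1}(β=2.6825), then the phase factors e^{-i(1)α} and e^{-i(1)γ}:
Half-angle: c=0.227536, s=0.973770. N=√(6·1·6·1)=6.000000
k∈{0,1} keeps every argument non-negative
  k=0: (−1)^0·6.0000/(6)·0.2275^4·0.9738^0 = +0.002680
  k=1: (−1)^1·6.0000/(2)·0.2275^2·0.9738^2 = -0.147276
d^2_{1,1}(2.6825) = +0.002680 -0.147276 = -0.144596
D = (+0.238476-0.971148i)·(-0.144596)·(+0.296295+0.955097i) = -0.144336+0.008673i

Wigner D-matrix element, Re=-0.1443 Im=0.0087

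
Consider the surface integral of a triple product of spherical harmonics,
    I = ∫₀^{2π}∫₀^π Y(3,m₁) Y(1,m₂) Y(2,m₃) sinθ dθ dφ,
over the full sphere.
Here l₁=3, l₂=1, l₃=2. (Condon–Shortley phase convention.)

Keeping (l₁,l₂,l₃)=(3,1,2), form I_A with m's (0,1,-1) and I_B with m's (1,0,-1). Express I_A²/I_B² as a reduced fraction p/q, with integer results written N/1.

Same 3,1,2: normalisation and zero-m 3j drop out of the ratio.
A: Δ: 2! 4! 0! / 7! → 1/105; sum: t=2:+1/12 = 1/12; 3j²(3 1 2; 0 1 -1) = Δ·Π!·Σ² = 1/35  (sign -1)
B: Δ: 2! 4! 0! / 7! → 1/105; sum: t=1:−1/6 = -1/6; 3j²(3 1 2; 1 0 -1) = Δ·Π!·Σ² = 8/105  (sign +1)
I_A²/I_B² = (1/35)/(8/105) = 3/8

3/8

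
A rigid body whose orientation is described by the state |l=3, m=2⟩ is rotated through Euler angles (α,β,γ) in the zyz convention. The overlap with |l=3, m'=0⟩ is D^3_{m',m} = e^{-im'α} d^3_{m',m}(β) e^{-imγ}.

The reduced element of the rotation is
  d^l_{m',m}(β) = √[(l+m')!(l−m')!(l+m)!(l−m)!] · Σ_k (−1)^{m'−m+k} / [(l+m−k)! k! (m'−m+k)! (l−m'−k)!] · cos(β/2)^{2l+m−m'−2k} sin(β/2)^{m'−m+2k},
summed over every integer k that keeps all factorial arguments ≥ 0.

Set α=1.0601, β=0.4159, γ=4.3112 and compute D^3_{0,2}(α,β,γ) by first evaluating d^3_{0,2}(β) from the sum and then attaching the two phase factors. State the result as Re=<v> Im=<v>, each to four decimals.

Re=-0.1421 Im=-0.1470

D^3_{0,2}(1.0601,0.4159,4.3112) = e^{-i·0·1.0601}·d^3_{0,2}(0.4159)·e^{-i·2·4.3112}. Compute d first:
c=cos(0.415900/2)=0.978456, s=sin(0.415900/2)=0.206454; N=√[6·6·120·1]=65.726707
The bounds max(0,m−m')=2 and min(l+m,l−m')=3 give 2 terms
  k=2: (−1)^0·65.7267/(12)·0.9785^4·0.2065^2 = +0.213981
  k=3: (−1)^1·65.7267/(12)·0.9785^2·0.2065^4 = -0.009527
d^3_{0,2}(0.4159) = +0.213981 -0.009527 = +0.204454
Attach z-rotation phases: D = e^{-i(0)(1.0601)}·(+0.204454)·e^{-i(2)(4.3112)} = -0.142095-0.147005i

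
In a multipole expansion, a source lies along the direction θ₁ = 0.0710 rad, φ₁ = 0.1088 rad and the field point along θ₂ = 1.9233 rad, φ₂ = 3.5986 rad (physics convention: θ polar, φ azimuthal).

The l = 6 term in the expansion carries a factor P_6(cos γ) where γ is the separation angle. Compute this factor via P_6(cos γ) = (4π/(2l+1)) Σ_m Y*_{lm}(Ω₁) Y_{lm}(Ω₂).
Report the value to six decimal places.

Summing Y*_{l m}(θ₁,φ₁)·Y_{l m}(θ₂,φ₂) over m ∈ [−6, 6]; prefactor 4π/(2·6+1) = 0.966644:
  m=-6: Y*=(0.000000, 0.000000)  Y=(-0.304110, -0.128414)  product (-0.000000, -0.000000)
  m=-5: Y*=(0.000003, 0.000002)  Y=(-0.275558, -0.317855)  product (-0.000000, -0.000001)
  m=-4: Y*=(0.000081, 0.000038)  Y=(-0.021912, -0.083295)  product (0.000001, -0.000008)
  m=-3: Y*=(0.001746, 0.000591)  Y=(-0.062306, 0.307720)  product (-0.000291, 0.000500)
  m=-2: Y*=(0.025221, 0.005576)  Y=(-0.118525, 0.153737)  product (-0.003847, 0.003217)
  m=-1: Y*=(0.226611, 0.024753)  Y=(0.226756, -0.111502)  product (0.054146, -0.019655)
  m=+0: Y*=(0.963968, -0.000000)  Y=(0.218130, 0.000000)  product (0.210271, 0.000000)
  m=+1: Y*=(-0.226611, 0.024753)  Y=(-0.226756, -0.111502)  product (0.054146, 0.019655)
  m=+2: Y*=(0.025221, -0.005576)  Y=(-0.118525, -0.153737)  product (-0.003847, -0.003217)
  m=+3: Y*=(-0.001746, 0.000591)  Y=(0.062306, 0.307720)  product (-0.000291, -0.000500)
  m=+4: Y*=(0.000081, -0.000038)  Y=(-0.021912, 0.083295)  product (0.000001, 0.000008)
  m=+5: Y*=(-0.000003, 0.000002)  Y=(0.275558, -0.317855)  product (-0.000000, 0.000001)
  m=+6: Y*=(0.000000, -0.000000)  Y=(-0.304110, 0.128414)  product (-0.000000, 0.000000)
Σ over m = (0.310289, 0.000000); ×(4π/13) → (0.299939, 0.000000). Real part: 0.299939

0.299939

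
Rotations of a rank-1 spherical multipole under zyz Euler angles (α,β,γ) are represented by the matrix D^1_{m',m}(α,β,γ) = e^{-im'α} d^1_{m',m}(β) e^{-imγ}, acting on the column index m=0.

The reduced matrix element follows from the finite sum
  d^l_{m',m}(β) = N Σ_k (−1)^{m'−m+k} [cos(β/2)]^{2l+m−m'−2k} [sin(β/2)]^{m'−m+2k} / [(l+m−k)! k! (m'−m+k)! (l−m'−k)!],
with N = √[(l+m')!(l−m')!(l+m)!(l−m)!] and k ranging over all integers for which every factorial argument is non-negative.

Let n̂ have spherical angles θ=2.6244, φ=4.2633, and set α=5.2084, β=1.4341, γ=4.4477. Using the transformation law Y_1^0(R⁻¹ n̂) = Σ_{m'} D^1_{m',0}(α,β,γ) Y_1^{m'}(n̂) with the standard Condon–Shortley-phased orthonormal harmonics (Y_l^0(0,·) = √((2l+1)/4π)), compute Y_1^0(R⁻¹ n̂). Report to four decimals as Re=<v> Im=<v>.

Re=0.0823 Im=0.0000

Need the full column D^1_{m',0} for m'=−1..1 at α=5.2084, β=1.4341, γ=4.4477.
cos(β/2)=0.753748, sin(β/2)=0.657164
d^1_{-1,0}: single k=1 term ⇒ +0.700511;  D = +0.333388-0.616091i
d^1_{0,0}: k∈[0..1] ⇒ +0.568136 -0.431864 = +0.136271;  D = +0.136271+0.000000i
d^1_{1,0}: single k=0 term ⇒ -0.700511;  D = -0.333388-0.616091i
Y_1^{m'}(θ=2.6244,φ=4.2633) and Σ D·Y over m':
  (+0.3334-0.6161i)·(-0.0742+0.1539i)  (+0.1363+0.0000i)·(-0.4247+0.0000i)  (-0.3334-0.6161i)·(+0.0742+0.1539i)
Y_1^0(R⁻¹ n̂) = +0.082293+0.000000i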